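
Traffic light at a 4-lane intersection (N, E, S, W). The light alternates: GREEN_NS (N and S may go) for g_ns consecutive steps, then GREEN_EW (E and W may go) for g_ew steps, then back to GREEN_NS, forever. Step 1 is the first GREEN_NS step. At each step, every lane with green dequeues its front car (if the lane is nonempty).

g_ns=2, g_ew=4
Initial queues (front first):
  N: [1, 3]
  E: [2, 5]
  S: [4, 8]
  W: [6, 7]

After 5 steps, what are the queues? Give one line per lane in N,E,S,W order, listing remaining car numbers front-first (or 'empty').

Step 1 [NS]: N:car1-GO,E:wait,S:car4-GO,W:wait | queues: N=1 E=2 S=1 W=2
Step 2 [NS]: N:car3-GO,E:wait,S:car8-GO,W:wait | queues: N=0 E=2 S=0 W=2
Step 3 [EW]: N:wait,E:car2-GO,S:wait,W:car6-GO | queues: N=0 E=1 S=0 W=1
Step 4 [EW]: N:wait,E:car5-GO,S:wait,W:car7-GO | queues: N=0 E=0 S=0 W=0

N: empty
E: empty
S: empty
W: empty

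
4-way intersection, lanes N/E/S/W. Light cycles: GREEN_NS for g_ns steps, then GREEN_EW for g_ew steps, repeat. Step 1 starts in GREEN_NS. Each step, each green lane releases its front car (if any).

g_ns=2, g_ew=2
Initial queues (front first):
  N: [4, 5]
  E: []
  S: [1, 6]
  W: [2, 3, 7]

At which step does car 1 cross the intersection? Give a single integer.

Step 1 [NS]: N:car4-GO,E:wait,S:car1-GO,W:wait | queues: N=1 E=0 S=1 W=3
Step 2 [NS]: N:car5-GO,E:wait,S:car6-GO,W:wait | queues: N=0 E=0 S=0 W=3
Step 3 [EW]: N:wait,E:empty,S:wait,W:car2-GO | queues: N=0 E=0 S=0 W=2
Step 4 [EW]: N:wait,E:empty,S:wait,W:car3-GO | queues: N=0 E=0 S=0 W=1
Step 5 [NS]: N:empty,E:wait,S:empty,W:wait | queues: N=0 E=0 S=0 W=1
Step 6 [NS]: N:empty,E:wait,S:empty,W:wait | queues: N=0 E=0 S=0 W=1
Step 7 [EW]: N:wait,E:empty,S:wait,W:car7-GO | queues: N=0 E=0 S=0 W=0
Car 1 crosses at step 1

1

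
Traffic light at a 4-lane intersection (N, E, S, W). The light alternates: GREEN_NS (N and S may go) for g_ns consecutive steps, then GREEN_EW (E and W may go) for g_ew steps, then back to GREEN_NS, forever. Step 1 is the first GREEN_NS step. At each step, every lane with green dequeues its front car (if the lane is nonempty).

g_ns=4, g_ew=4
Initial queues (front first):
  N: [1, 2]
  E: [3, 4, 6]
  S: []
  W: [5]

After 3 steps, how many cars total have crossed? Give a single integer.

Step 1 [NS]: N:car1-GO,E:wait,S:empty,W:wait | queues: N=1 E=3 S=0 W=1
Step 2 [NS]: N:car2-GO,E:wait,S:empty,W:wait | queues: N=0 E=3 S=0 W=1
Step 3 [NS]: N:empty,E:wait,S:empty,W:wait | queues: N=0 E=3 S=0 W=1
Cars crossed by step 3: 2

Answer: 2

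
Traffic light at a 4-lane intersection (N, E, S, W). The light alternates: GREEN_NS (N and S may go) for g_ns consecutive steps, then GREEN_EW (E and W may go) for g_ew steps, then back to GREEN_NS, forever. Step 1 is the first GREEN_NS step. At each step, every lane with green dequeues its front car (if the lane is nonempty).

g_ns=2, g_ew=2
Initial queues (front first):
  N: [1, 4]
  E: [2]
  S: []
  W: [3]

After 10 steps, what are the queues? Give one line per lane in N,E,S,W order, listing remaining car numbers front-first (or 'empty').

Step 1 [NS]: N:car1-GO,E:wait,S:empty,W:wait | queues: N=1 E=1 S=0 W=1
Step 2 [NS]: N:car4-GO,E:wait,S:empty,W:wait | queues: N=0 E=1 S=0 W=1
Step 3 [EW]: N:wait,E:car2-GO,S:wait,W:car3-GO | queues: N=0 E=0 S=0 W=0

N: empty
E: empty
S: empty
W: empty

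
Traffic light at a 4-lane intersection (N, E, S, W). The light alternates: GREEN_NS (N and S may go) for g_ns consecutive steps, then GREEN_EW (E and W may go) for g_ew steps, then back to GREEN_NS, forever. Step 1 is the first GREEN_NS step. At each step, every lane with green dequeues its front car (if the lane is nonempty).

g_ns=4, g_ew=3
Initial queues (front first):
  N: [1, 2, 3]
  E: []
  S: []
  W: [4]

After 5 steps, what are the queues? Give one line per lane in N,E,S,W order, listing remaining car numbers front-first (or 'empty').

Step 1 [NS]: N:car1-GO,E:wait,S:empty,W:wait | queues: N=2 E=0 S=0 W=1
Step 2 [NS]: N:car2-GO,E:wait,S:empty,W:wait | queues: N=1 E=0 S=0 W=1
Step 3 [NS]: N:car3-GO,E:wait,S:empty,W:wait | queues: N=0 E=0 S=0 W=1
Step 4 [NS]: N:empty,E:wait,S:empty,W:wait | queues: N=0 E=0 S=0 W=1
Step 5 [EW]: N:wait,E:empty,S:wait,W:car4-GO | queues: N=0 E=0 S=0 W=0

N: empty
E: empty
S: empty
W: empty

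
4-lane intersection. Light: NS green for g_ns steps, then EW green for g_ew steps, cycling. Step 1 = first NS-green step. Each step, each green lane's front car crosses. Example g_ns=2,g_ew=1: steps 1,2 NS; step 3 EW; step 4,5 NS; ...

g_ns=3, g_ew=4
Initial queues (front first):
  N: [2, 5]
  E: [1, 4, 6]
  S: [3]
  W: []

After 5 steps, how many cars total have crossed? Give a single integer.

Answer: 5

Derivation:
Step 1 [NS]: N:car2-GO,E:wait,S:car3-GO,W:wait | queues: N=1 E=3 S=0 W=0
Step 2 [NS]: N:car5-GO,E:wait,S:empty,W:wait | queues: N=0 E=3 S=0 W=0
Step 3 [NS]: N:empty,E:wait,S:empty,W:wait | queues: N=0 E=3 S=0 W=0
Step 4 [EW]: N:wait,E:car1-GO,S:wait,W:empty | queues: N=0 E=2 S=0 W=0
Step 5 [EW]: N:wait,E:car4-GO,S:wait,W:empty | queues: N=0 E=1 S=0 W=0
Cars crossed by step 5: 5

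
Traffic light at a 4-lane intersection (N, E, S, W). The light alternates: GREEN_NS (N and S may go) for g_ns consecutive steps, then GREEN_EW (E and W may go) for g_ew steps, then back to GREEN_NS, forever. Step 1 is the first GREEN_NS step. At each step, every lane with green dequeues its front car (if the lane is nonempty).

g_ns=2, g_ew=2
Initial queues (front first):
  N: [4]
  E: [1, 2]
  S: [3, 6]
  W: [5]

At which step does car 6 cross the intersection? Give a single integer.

Step 1 [NS]: N:car4-GO,E:wait,S:car3-GO,W:wait | queues: N=0 E=2 S=1 W=1
Step 2 [NS]: N:empty,E:wait,S:car6-GO,W:wait | queues: N=0 E=2 S=0 W=1
Step 3 [EW]: N:wait,E:car1-GO,S:wait,W:car5-GO | queues: N=0 E=1 S=0 W=0
Step 4 [EW]: N:wait,E:car2-GO,S:wait,W:empty | queues: N=0 E=0 S=0 W=0
Car 6 crosses at step 2

2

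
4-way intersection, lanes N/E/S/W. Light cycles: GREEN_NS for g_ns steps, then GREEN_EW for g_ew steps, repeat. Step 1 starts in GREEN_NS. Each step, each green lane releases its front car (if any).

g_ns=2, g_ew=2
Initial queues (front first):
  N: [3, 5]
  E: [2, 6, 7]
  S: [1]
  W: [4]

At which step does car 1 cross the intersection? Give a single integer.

Step 1 [NS]: N:car3-GO,E:wait,S:car1-GO,W:wait | queues: N=1 E=3 S=0 W=1
Step 2 [NS]: N:car5-GO,E:wait,S:empty,W:wait | queues: N=0 E=3 S=0 W=1
Step 3 [EW]: N:wait,E:car2-GO,S:wait,W:car4-GO | queues: N=0 E=2 S=0 W=0
Step 4 [EW]: N:wait,E:car6-GO,S:wait,W:empty | queues: N=0 E=1 S=0 W=0
Step 5 [NS]: N:empty,E:wait,S:empty,W:wait | queues: N=0 E=1 S=0 W=0
Step 6 [NS]: N:empty,E:wait,S:empty,W:wait | queues: N=0 E=1 S=0 W=0
Step 7 [EW]: N:wait,E:car7-GO,S:wait,W:empty | queues: N=0 E=0 S=0 W=0
Car 1 crosses at step 1

1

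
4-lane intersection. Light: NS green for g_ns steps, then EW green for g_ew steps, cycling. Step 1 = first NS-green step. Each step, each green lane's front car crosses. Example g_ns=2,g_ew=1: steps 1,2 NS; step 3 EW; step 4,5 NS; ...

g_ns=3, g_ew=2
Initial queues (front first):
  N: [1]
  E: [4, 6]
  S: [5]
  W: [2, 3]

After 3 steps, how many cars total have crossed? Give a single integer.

Step 1 [NS]: N:car1-GO,E:wait,S:car5-GO,W:wait | queues: N=0 E=2 S=0 W=2
Step 2 [NS]: N:empty,E:wait,S:empty,W:wait | queues: N=0 E=2 S=0 W=2
Step 3 [NS]: N:empty,E:wait,S:empty,W:wait | queues: N=0 E=2 S=0 W=2
Cars crossed by step 3: 2

Answer: 2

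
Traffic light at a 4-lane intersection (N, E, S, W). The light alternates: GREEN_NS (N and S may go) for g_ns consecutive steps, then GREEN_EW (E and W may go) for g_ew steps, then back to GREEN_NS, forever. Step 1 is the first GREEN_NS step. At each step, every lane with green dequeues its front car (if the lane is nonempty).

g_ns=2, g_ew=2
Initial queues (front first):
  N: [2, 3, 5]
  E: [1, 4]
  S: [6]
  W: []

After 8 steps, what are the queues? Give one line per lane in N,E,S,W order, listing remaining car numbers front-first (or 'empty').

Step 1 [NS]: N:car2-GO,E:wait,S:car6-GO,W:wait | queues: N=2 E=2 S=0 W=0
Step 2 [NS]: N:car3-GO,E:wait,S:empty,W:wait | queues: N=1 E=2 S=0 W=0
Step 3 [EW]: N:wait,E:car1-GO,S:wait,W:empty | queues: N=1 E=1 S=0 W=0
Step 4 [EW]: N:wait,E:car4-GO,S:wait,W:empty | queues: N=1 E=0 S=0 W=0
Step 5 [NS]: N:car5-GO,E:wait,S:empty,W:wait | queues: N=0 E=0 S=0 W=0

N: empty
E: empty
S: empty
W: empty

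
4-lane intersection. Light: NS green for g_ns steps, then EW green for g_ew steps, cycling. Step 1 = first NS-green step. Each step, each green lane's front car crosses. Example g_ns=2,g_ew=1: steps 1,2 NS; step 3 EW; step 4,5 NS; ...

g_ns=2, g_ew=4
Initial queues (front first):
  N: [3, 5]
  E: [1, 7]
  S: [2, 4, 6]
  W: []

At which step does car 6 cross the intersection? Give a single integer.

Step 1 [NS]: N:car3-GO,E:wait,S:car2-GO,W:wait | queues: N=1 E=2 S=2 W=0
Step 2 [NS]: N:car5-GO,E:wait,S:car4-GO,W:wait | queues: N=0 E=2 S=1 W=0
Step 3 [EW]: N:wait,E:car1-GO,S:wait,W:empty | queues: N=0 E=1 S=1 W=0
Step 4 [EW]: N:wait,E:car7-GO,S:wait,W:empty | queues: N=0 E=0 S=1 W=0
Step 5 [EW]: N:wait,E:empty,S:wait,W:empty | queues: N=0 E=0 S=1 W=0
Step 6 [EW]: N:wait,E:empty,S:wait,W:empty | queues: N=0 E=0 S=1 W=0
Step 7 [NS]: N:empty,E:wait,S:car6-GO,W:wait | queues: N=0 E=0 S=0 W=0
Car 6 crosses at step 7

7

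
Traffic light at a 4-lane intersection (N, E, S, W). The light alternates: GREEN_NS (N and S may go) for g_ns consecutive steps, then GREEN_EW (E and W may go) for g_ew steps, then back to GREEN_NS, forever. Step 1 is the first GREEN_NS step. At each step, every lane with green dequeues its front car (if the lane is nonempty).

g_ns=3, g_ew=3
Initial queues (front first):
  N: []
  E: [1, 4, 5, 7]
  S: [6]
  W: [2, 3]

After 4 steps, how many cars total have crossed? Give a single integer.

Answer: 3

Derivation:
Step 1 [NS]: N:empty,E:wait,S:car6-GO,W:wait | queues: N=0 E=4 S=0 W=2
Step 2 [NS]: N:empty,E:wait,S:empty,W:wait | queues: N=0 E=4 S=0 W=2
Step 3 [NS]: N:empty,E:wait,S:empty,W:wait | queues: N=0 E=4 S=0 W=2
Step 4 [EW]: N:wait,E:car1-GO,S:wait,W:car2-GO | queues: N=0 E=3 S=0 W=1
Cars crossed by step 4: 3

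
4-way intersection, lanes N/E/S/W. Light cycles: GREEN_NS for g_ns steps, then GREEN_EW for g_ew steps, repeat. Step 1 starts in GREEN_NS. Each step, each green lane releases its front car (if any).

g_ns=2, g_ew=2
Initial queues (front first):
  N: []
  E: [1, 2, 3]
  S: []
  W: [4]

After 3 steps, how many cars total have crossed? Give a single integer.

Answer: 2

Derivation:
Step 1 [NS]: N:empty,E:wait,S:empty,W:wait | queues: N=0 E=3 S=0 W=1
Step 2 [NS]: N:empty,E:wait,S:empty,W:wait | queues: N=0 E=3 S=0 W=1
Step 3 [EW]: N:wait,E:car1-GO,S:wait,W:car4-GO | queues: N=0 E=2 S=0 W=0
Cars crossed by step 3: 2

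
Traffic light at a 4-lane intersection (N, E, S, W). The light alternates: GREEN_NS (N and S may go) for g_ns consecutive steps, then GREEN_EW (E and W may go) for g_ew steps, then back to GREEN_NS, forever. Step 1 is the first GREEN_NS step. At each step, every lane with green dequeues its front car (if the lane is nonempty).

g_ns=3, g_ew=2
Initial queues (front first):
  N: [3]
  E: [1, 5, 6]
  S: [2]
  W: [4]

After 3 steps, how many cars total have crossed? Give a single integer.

Answer: 2

Derivation:
Step 1 [NS]: N:car3-GO,E:wait,S:car2-GO,W:wait | queues: N=0 E=3 S=0 W=1
Step 2 [NS]: N:empty,E:wait,S:empty,W:wait | queues: N=0 E=3 S=0 W=1
Step 3 [NS]: N:empty,E:wait,S:empty,W:wait | queues: N=0 E=3 S=0 W=1
Cars crossed by step 3: 2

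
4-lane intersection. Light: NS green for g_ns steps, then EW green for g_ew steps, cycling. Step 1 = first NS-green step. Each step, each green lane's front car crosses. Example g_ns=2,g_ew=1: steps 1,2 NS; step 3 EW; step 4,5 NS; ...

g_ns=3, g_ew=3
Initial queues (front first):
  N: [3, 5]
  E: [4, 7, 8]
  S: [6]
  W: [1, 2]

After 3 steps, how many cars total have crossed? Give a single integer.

Step 1 [NS]: N:car3-GO,E:wait,S:car6-GO,W:wait | queues: N=1 E=3 S=0 W=2
Step 2 [NS]: N:car5-GO,E:wait,S:empty,W:wait | queues: N=0 E=3 S=0 W=2
Step 3 [NS]: N:empty,E:wait,S:empty,W:wait | queues: N=0 E=3 S=0 W=2
Cars crossed by step 3: 3

Answer: 3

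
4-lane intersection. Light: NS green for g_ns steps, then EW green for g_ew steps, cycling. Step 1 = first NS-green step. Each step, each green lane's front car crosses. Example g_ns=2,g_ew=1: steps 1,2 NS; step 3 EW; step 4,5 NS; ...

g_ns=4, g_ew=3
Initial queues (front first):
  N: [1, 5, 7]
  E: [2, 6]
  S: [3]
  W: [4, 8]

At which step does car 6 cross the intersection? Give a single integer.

Step 1 [NS]: N:car1-GO,E:wait,S:car3-GO,W:wait | queues: N=2 E=2 S=0 W=2
Step 2 [NS]: N:car5-GO,E:wait,S:empty,W:wait | queues: N=1 E=2 S=0 W=2
Step 3 [NS]: N:car7-GO,E:wait,S:empty,W:wait | queues: N=0 E=2 S=0 W=2
Step 4 [NS]: N:empty,E:wait,S:empty,W:wait | queues: N=0 E=2 S=0 W=2
Step 5 [EW]: N:wait,E:car2-GO,S:wait,W:car4-GO | queues: N=0 E=1 S=0 W=1
Step 6 [EW]: N:wait,E:car6-GO,S:wait,W:car8-GO | queues: N=0 E=0 S=0 W=0
Car 6 crosses at step 6

6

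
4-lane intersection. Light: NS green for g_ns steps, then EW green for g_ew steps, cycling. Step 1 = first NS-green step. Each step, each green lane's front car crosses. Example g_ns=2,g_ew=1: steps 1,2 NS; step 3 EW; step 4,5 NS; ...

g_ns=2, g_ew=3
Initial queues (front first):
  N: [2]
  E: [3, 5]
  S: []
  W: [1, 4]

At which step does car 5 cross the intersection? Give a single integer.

Step 1 [NS]: N:car2-GO,E:wait,S:empty,W:wait | queues: N=0 E=2 S=0 W=2
Step 2 [NS]: N:empty,E:wait,S:empty,W:wait | queues: N=0 E=2 S=0 W=2
Step 3 [EW]: N:wait,E:car3-GO,S:wait,W:car1-GO | queues: N=0 E=1 S=0 W=1
Step 4 [EW]: N:wait,E:car5-GO,S:wait,W:car4-GO | queues: N=0 E=0 S=0 W=0
Car 5 crosses at step 4

4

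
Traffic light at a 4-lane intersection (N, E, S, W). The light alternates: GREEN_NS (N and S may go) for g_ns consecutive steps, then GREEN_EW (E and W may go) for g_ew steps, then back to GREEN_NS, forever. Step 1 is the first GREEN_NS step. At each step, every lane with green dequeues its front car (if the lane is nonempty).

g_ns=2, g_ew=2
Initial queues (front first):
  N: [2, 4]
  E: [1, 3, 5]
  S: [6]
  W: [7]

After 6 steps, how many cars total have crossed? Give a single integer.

Step 1 [NS]: N:car2-GO,E:wait,S:car6-GO,W:wait | queues: N=1 E=3 S=0 W=1
Step 2 [NS]: N:car4-GO,E:wait,S:empty,W:wait | queues: N=0 E=3 S=0 W=1
Step 3 [EW]: N:wait,E:car1-GO,S:wait,W:car7-GO | queues: N=0 E=2 S=0 W=0
Step 4 [EW]: N:wait,E:car3-GO,S:wait,W:empty | queues: N=0 E=1 S=0 W=0
Step 5 [NS]: N:empty,E:wait,S:empty,W:wait | queues: N=0 E=1 S=0 W=0
Step 6 [NS]: N:empty,E:wait,S:empty,W:wait | queues: N=0 E=1 S=0 W=0
Cars crossed by step 6: 6

Answer: 6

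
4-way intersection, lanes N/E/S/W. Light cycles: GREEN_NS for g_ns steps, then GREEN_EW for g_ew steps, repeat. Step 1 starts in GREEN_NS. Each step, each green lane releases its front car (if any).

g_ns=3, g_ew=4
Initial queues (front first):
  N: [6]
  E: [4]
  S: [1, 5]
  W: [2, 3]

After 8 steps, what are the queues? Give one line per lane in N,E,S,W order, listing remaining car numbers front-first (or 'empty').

Step 1 [NS]: N:car6-GO,E:wait,S:car1-GO,W:wait | queues: N=0 E=1 S=1 W=2
Step 2 [NS]: N:empty,E:wait,S:car5-GO,W:wait | queues: N=0 E=1 S=0 W=2
Step 3 [NS]: N:empty,E:wait,S:empty,W:wait | queues: N=0 E=1 S=0 W=2
Step 4 [EW]: N:wait,E:car4-GO,S:wait,W:car2-GO | queues: N=0 E=0 S=0 W=1
Step 5 [EW]: N:wait,E:empty,S:wait,W:car3-GO | queues: N=0 E=0 S=0 W=0

N: empty
E: empty
S: empty
W: empty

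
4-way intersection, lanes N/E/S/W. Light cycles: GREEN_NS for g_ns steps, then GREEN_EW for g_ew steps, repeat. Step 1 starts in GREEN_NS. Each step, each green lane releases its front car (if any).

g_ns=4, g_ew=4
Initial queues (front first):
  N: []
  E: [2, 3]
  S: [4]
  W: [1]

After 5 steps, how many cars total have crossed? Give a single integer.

Step 1 [NS]: N:empty,E:wait,S:car4-GO,W:wait | queues: N=0 E=2 S=0 W=1
Step 2 [NS]: N:empty,E:wait,S:empty,W:wait | queues: N=0 E=2 S=0 W=1
Step 3 [NS]: N:empty,E:wait,S:empty,W:wait | queues: N=0 E=2 S=0 W=1
Step 4 [NS]: N:empty,E:wait,S:empty,W:wait | queues: N=0 E=2 S=0 W=1
Step 5 [EW]: N:wait,E:car2-GO,S:wait,W:car1-GO | queues: N=0 E=1 S=0 W=0
Cars crossed by step 5: 3

Answer: 3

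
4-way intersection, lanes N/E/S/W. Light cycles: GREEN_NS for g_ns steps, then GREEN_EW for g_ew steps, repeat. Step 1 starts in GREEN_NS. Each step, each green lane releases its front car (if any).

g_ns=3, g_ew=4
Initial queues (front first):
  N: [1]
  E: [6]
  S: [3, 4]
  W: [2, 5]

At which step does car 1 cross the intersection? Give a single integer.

Step 1 [NS]: N:car1-GO,E:wait,S:car3-GO,W:wait | queues: N=0 E=1 S=1 W=2
Step 2 [NS]: N:empty,E:wait,S:car4-GO,W:wait | queues: N=0 E=1 S=0 W=2
Step 3 [NS]: N:empty,E:wait,S:empty,W:wait | queues: N=0 E=1 S=0 W=2
Step 4 [EW]: N:wait,E:car6-GO,S:wait,W:car2-GO | queues: N=0 E=0 S=0 W=1
Step 5 [EW]: N:wait,E:empty,S:wait,W:car5-GO | queues: N=0 E=0 S=0 W=0
Car 1 crosses at step 1

1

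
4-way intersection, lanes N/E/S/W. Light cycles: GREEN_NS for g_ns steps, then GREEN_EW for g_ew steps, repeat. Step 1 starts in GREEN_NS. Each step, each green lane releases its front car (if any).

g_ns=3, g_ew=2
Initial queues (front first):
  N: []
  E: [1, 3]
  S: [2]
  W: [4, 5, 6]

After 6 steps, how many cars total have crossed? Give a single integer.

Step 1 [NS]: N:empty,E:wait,S:car2-GO,W:wait | queues: N=0 E=2 S=0 W=3
Step 2 [NS]: N:empty,E:wait,S:empty,W:wait | queues: N=0 E=2 S=0 W=3
Step 3 [NS]: N:empty,E:wait,S:empty,W:wait | queues: N=0 E=2 S=0 W=3
Step 4 [EW]: N:wait,E:car1-GO,S:wait,W:car4-GO | queues: N=0 E=1 S=0 W=2
Step 5 [EW]: N:wait,E:car3-GO,S:wait,W:car5-GO | queues: N=0 E=0 S=0 W=1
Step 6 [NS]: N:empty,E:wait,S:empty,W:wait | queues: N=0 E=0 S=0 W=1
Cars crossed by step 6: 5

Answer: 5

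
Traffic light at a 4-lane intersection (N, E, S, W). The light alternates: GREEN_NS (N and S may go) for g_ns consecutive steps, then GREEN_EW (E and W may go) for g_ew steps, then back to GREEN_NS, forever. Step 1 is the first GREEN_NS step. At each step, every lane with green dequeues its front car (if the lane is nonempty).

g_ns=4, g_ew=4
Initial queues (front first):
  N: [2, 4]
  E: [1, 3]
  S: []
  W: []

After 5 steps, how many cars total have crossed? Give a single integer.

Step 1 [NS]: N:car2-GO,E:wait,S:empty,W:wait | queues: N=1 E=2 S=0 W=0
Step 2 [NS]: N:car4-GO,E:wait,S:empty,W:wait | queues: N=0 E=2 S=0 W=0
Step 3 [NS]: N:empty,E:wait,S:empty,W:wait | queues: N=0 E=2 S=0 W=0
Step 4 [NS]: N:empty,E:wait,S:empty,W:wait | queues: N=0 E=2 S=0 W=0
Step 5 [EW]: N:wait,E:car1-GO,S:wait,W:empty | queues: N=0 E=1 S=0 W=0
Cars crossed by step 5: 3

Answer: 3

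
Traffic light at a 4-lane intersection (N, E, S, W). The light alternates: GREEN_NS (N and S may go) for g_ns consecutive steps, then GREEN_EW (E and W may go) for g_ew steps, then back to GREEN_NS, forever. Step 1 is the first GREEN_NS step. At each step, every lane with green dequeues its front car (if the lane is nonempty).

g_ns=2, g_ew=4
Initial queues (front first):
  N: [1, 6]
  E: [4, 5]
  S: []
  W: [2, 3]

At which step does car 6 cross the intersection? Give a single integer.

Step 1 [NS]: N:car1-GO,E:wait,S:empty,W:wait | queues: N=1 E=2 S=0 W=2
Step 2 [NS]: N:car6-GO,E:wait,S:empty,W:wait | queues: N=0 E=2 S=0 W=2
Step 3 [EW]: N:wait,E:car4-GO,S:wait,W:car2-GO | queues: N=0 E=1 S=0 W=1
Step 4 [EW]: N:wait,E:car5-GO,S:wait,W:car3-GO | queues: N=0 E=0 S=0 W=0
Car 6 crosses at step 2

2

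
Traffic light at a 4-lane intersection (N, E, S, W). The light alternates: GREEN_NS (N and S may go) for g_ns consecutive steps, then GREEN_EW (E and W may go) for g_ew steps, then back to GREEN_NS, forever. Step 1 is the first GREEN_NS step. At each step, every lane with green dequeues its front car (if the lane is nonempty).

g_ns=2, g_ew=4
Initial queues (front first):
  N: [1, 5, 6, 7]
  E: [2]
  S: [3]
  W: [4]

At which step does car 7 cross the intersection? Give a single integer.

Step 1 [NS]: N:car1-GO,E:wait,S:car3-GO,W:wait | queues: N=3 E=1 S=0 W=1
Step 2 [NS]: N:car5-GO,E:wait,S:empty,W:wait | queues: N=2 E=1 S=0 W=1
Step 3 [EW]: N:wait,E:car2-GO,S:wait,W:car4-GO | queues: N=2 E=0 S=0 W=0
Step 4 [EW]: N:wait,E:empty,S:wait,W:empty | queues: N=2 E=0 S=0 W=0
Step 5 [EW]: N:wait,E:empty,S:wait,W:empty | queues: N=2 E=0 S=0 W=0
Step 6 [EW]: N:wait,E:empty,S:wait,W:empty | queues: N=2 E=0 S=0 W=0
Step 7 [NS]: N:car6-GO,E:wait,S:empty,W:wait | queues: N=1 E=0 S=0 W=0
Step 8 [NS]: N:car7-GO,E:wait,S:empty,W:wait | queues: N=0 E=0 S=0 W=0
Car 7 crosses at step 8

8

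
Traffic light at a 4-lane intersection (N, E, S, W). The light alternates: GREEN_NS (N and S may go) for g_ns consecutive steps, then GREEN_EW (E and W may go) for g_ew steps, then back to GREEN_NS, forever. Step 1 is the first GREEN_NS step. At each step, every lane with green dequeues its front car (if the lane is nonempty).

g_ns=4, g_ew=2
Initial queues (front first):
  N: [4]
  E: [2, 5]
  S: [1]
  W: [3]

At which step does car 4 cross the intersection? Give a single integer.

Step 1 [NS]: N:car4-GO,E:wait,S:car1-GO,W:wait | queues: N=0 E=2 S=0 W=1
Step 2 [NS]: N:empty,E:wait,S:empty,W:wait | queues: N=0 E=2 S=0 W=1
Step 3 [NS]: N:empty,E:wait,S:empty,W:wait | queues: N=0 E=2 S=0 W=1
Step 4 [NS]: N:empty,E:wait,S:empty,W:wait | queues: N=0 E=2 S=0 W=1
Step 5 [EW]: N:wait,E:car2-GO,S:wait,W:car3-GO | queues: N=0 E=1 S=0 W=0
Step 6 [EW]: N:wait,E:car5-GO,S:wait,W:empty | queues: N=0 E=0 S=0 W=0
Car 4 crosses at step 1

1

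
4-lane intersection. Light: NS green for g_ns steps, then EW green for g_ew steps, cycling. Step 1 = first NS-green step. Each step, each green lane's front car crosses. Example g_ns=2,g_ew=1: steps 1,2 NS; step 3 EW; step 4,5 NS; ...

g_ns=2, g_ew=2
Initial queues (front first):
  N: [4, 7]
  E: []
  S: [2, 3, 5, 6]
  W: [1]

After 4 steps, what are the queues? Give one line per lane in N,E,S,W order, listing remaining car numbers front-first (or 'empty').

Step 1 [NS]: N:car4-GO,E:wait,S:car2-GO,W:wait | queues: N=1 E=0 S=3 W=1
Step 2 [NS]: N:car7-GO,E:wait,S:car3-GO,W:wait | queues: N=0 E=0 S=2 W=1
Step 3 [EW]: N:wait,E:empty,S:wait,W:car1-GO | queues: N=0 E=0 S=2 W=0
Step 4 [EW]: N:wait,E:empty,S:wait,W:empty | queues: N=0 E=0 S=2 W=0

N: empty
E: empty
S: 5 6
W: empty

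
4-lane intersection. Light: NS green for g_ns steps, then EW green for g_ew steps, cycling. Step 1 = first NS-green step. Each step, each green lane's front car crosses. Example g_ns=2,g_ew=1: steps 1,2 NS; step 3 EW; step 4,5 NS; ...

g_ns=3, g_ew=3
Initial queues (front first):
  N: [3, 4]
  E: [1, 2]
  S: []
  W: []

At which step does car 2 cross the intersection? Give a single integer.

Step 1 [NS]: N:car3-GO,E:wait,S:empty,W:wait | queues: N=1 E=2 S=0 W=0
Step 2 [NS]: N:car4-GO,E:wait,S:empty,W:wait | queues: N=0 E=2 S=0 W=0
Step 3 [NS]: N:empty,E:wait,S:empty,W:wait | queues: N=0 E=2 S=0 W=0
Step 4 [EW]: N:wait,E:car1-GO,S:wait,W:empty | queues: N=0 E=1 S=0 W=0
Step 5 [EW]: N:wait,E:car2-GO,S:wait,W:empty | queues: N=0 E=0 S=0 W=0
Car 2 crosses at step 5

5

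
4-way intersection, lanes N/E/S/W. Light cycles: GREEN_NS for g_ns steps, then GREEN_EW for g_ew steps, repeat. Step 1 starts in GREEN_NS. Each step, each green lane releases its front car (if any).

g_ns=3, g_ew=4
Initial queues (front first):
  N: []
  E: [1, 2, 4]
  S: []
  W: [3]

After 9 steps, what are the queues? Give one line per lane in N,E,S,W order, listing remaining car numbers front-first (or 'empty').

Step 1 [NS]: N:empty,E:wait,S:empty,W:wait | queues: N=0 E=3 S=0 W=1
Step 2 [NS]: N:empty,E:wait,S:empty,W:wait | queues: N=0 E=3 S=0 W=1
Step 3 [NS]: N:empty,E:wait,S:empty,W:wait | queues: N=0 E=3 S=0 W=1
Step 4 [EW]: N:wait,E:car1-GO,S:wait,W:car3-GO | queues: N=0 E=2 S=0 W=0
Step 5 [EW]: N:wait,E:car2-GO,S:wait,W:empty | queues: N=0 E=1 S=0 W=0
Step 6 [EW]: N:wait,E:car4-GO,S:wait,W:empty | queues: N=0 E=0 S=0 W=0

N: empty
E: empty
S: empty
W: empty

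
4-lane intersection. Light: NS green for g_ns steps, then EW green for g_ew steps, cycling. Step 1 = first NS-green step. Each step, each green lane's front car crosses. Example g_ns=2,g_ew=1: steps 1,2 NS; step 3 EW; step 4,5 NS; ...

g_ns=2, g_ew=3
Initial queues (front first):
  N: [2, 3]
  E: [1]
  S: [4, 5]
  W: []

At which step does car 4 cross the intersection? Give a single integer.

Step 1 [NS]: N:car2-GO,E:wait,S:car4-GO,W:wait | queues: N=1 E=1 S=1 W=0
Step 2 [NS]: N:car3-GO,E:wait,S:car5-GO,W:wait | queues: N=0 E=1 S=0 W=0
Step 3 [EW]: N:wait,E:car1-GO,S:wait,W:empty | queues: N=0 E=0 S=0 W=0
Car 4 crosses at step 1

1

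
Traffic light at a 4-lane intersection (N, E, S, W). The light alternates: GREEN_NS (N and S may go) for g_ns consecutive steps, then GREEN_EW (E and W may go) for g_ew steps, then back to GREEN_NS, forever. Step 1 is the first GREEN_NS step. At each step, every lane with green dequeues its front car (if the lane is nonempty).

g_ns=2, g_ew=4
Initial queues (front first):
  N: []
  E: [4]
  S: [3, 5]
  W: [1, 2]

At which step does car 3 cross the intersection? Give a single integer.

Step 1 [NS]: N:empty,E:wait,S:car3-GO,W:wait | queues: N=0 E=1 S=1 W=2
Step 2 [NS]: N:empty,E:wait,S:car5-GO,W:wait | queues: N=0 E=1 S=0 W=2
Step 3 [EW]: N:wait,E:car4-GO,S:wait,W:car1-GO | queues: N=0 E=0 S=0 W=1
Step 4 [EW]: N:wait,E:empty,S:wait,W:car2-GO | queues: N=0 E=0 S=0 W=0
Car 3 crosses at step 1

1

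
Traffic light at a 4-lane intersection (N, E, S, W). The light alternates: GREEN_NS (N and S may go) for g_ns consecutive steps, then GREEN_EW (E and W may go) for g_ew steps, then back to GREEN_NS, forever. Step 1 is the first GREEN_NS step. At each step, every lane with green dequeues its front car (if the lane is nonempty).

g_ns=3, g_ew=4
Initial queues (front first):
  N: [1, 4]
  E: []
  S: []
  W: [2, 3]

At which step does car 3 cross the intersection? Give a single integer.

Step 1 [NS]: N:car1-GO,E:wait,S:empty,W:wait | queues: N=1 E=0 S=0 W=2
Step 2 [NS]: N:car4-GO,E:wait,S:empty,W:wait | queues: N=0 E=0 S=0 W=2
Step 3 [NS]: N:empty,E:wait,S:empty,W:wait | queues: N=0 E=0 S=0 W=2
Step 4 [EW]: N:wait,E:empty,S:wait,W:car2-GO | queues: N=0 E=0 S=0 W=1
Step 5 [EW]: N:wait,E:empty,S:wait,W:car3-GO | queues: N=0 E=0 S=0 W=0
Car 3 crosses at step 5

5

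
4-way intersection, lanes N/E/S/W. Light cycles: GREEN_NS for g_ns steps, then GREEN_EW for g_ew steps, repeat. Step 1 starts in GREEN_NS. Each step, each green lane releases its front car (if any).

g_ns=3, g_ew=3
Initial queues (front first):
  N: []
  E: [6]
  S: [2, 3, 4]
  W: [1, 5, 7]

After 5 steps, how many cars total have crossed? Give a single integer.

Answer: 6

Derivation:
Step 1 [NS]: N:empty,E:wait,S:car2-GO,W:wait | queues: N=0 E=1 S=2 W=3
Step 2 [NS]: N:empty,E:wait,S:car3-GO,W:wait | queues: N=0 E=1 S=1 W=3
Step 3 [NS]: N:empty,E:wait,S:car4-GO,W:wait | queues: N=0 E=1 S=0 W=3
Step 4 [EW]: N:wait,E:car6-GO,S:wait,W:car1-GO | queues: N=0 E=0 S=0 W=2
Step 5 [EW]: N:wait,E:empty,S:wait,W:car5-GO | queues: N=0 E=0 S=0 W=1
Cars crossed by step 5: 6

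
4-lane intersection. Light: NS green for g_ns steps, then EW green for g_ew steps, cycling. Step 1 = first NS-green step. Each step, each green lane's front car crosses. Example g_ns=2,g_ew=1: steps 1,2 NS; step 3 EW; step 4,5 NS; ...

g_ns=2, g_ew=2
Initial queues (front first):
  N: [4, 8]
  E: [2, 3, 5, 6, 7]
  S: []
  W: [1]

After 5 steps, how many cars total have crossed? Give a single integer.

Step 1 [NS]: N:car4-GO,E:wait,S:empty,W:wait | queues: N=1 E=5 S=0 W=1
Step 2 [NS]: N:car8-GO,E:wait,S:empty,W:wait | queues: N=0 E=5 S=0 W=1
Step 3 [EW]: N:wait,E:car2-GO,S:wait,W:car1-GO | queues: N=0 E=4 S=0 W=0
Step 4 [EW]: N:wait,E:car3-GO,S:wait,W:empty | queues: N=0 E=3 S=0 W=0
Step 5 [NS]: N:empty,E:wait,S:empty,W:wait | queues: N=0 E=3 S=0 W=0
Cars crossed by step 5: 5

Answer: 5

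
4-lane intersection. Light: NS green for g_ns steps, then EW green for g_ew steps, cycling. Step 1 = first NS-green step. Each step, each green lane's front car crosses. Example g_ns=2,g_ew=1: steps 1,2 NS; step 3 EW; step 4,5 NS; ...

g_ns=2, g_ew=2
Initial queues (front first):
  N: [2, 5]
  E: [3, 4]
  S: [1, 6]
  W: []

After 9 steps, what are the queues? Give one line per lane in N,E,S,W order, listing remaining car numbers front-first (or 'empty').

Step 1 [NS]: N:car2-GO,E:wait,S:car1-GO,W:wait | queues: N=1 E=2 S=1 W=0
Step 2 [NS]: N:car5-GO,E:wait,S:car6-GO,W:wait | queues: N=0 E=2 S=0 W=0
Step 3 [EW]: N:wait,E:car3-GO,S:wait,W:empty | queues: N=0 E=1 S=0 W=0
Step 4 [EW]: N:wait,E:car4-GO,S:wait,W:empty | queues: N=0 E=0 S=0 W=0

N: empty
E: empty
S: empty
W: empty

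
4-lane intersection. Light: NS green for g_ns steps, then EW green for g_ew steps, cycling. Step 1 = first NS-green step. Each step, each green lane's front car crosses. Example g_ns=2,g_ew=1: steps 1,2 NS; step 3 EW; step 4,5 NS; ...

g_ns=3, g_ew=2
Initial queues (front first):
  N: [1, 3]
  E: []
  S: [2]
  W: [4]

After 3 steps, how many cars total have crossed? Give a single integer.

Answer: 3

Derivation:
Step 1 [NS]: N:car1-GO,E:wait,S:car2-GO,W:wait | queues: N=1 E=0 S=0 W=1
Step 2 [NS]: N:car3-GO,E:wait,S:empty,W:wait | queues: N=0 E=0 S=0 W=1
Step 3 [NS]: N:empty,E:wait,S:empty,W:wait | queues: N=0 E=0 S=0 W=1
Cars crossed by step 3: 3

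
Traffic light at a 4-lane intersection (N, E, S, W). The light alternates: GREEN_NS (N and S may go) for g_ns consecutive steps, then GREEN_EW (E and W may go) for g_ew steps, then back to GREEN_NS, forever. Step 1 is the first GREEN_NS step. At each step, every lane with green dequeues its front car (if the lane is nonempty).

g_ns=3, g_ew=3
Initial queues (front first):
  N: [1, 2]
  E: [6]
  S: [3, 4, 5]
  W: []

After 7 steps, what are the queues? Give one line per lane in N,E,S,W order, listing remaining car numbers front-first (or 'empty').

Step 1 [NS]: N:car1-GO,E:wait,S:car3-GO,W:wait | queues: N=1 E=1 S=2 W=0
Step 2 [NS]: N:car2-GO,E:wait,S:car4-GO,W:wait | queues: N=0 E=1 S=1 W=0
Step 3 [NS]: N:empty,E:wait,S:car5-GO,W:wait | queues: N=0 E=1 S=0 W=0
Step 4 [EW]: N:wait,E:car6-GO,S:wait,W:empty | queues: N=0 E=0 S=0 W=0

N: empty
E: empty
S: empty
W: empty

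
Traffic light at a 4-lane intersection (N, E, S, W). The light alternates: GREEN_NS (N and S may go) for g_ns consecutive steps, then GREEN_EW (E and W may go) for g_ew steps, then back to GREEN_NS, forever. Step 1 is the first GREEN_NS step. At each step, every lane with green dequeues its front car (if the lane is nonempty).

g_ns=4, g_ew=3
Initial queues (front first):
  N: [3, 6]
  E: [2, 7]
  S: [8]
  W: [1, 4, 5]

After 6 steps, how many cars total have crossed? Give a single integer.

Answer: 7

Derivation:
Step 1 [NS]: N:car3-GO,E:wait,S:car8-GO,W:wait | queues: N=1 E=2 S=0 W=3
Step 2 [NS]: N:car6-GO,E:wait,S:empty,W:wait | queues: N=0 E=2 S=0 W=3
Step 3 [NS]: N:empty,E:wait,S:empty,W:wait | queues: N=0 E=2 S=0 W=3
Step 4 [NS]: N:empty,E:wait,S:empty,W:wait | queues: N=0 E=2 S=0 W=3
Step 5 [EW]: N:wait,E:car2-GO,S:wait,W:car1-GO | queues: N=0 E=1 S=0 W=2
Step 6 [EW]: N:wait,E:car7-GO,S:wait,W:car4-GO | queues: N=0 E=0 S=0 W=1
Cars crossed by step 6: 7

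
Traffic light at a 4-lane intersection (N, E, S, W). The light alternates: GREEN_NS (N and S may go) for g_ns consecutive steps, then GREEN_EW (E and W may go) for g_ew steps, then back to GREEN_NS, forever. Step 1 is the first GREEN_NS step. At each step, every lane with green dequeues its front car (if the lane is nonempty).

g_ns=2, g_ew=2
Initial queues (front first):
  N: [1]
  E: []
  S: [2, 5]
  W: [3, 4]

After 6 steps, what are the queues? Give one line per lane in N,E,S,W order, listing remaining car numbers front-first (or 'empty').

Step 1 [NS]: N:car1-GO,E:wait,S:car2-GO,W:wait | queues: N=0 E=0 S=1 W=2
Step 2 [NS]: N:empty,E:wait,S:car5-GO,W:wait | queues: N=0 E=0 S=0 W=2
Step 3 [EW]: N:wait,E:empty,S:wait,W:car3-GO | queues: N=0 E=0 S=0 W=1
Step 4 [EW]: N:wait,E:empty,S:wait,W:car4-GO | queues: N=0 E=0 S=0 W=0

N: empty
E: empty
S: empty
W: empty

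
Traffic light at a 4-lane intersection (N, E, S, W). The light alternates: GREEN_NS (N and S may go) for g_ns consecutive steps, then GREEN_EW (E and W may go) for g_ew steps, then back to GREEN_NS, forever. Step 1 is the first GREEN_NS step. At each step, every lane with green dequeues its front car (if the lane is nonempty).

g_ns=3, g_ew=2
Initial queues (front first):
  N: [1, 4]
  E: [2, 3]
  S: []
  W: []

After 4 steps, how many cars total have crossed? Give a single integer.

Step 1 [NS]: N:car1-GO,E:wait,S:empty,W:wait | queues: N=1 E=2 S=0 W=0
Step 2 [NS]: N:car4-GO,E:wait,S:empty,W:wait | queues: N=0 E=2 S=0 W=0
Step 3 [NS]: N:empty,E:wait,S:empty,W:wait | queues: N=0 E=2 S=0 W=0
Step 4 [EW]: N:wait,E:car2-GO,S:wait,W:empty | queues: N=0 E=1 S=0 W=0
Cars crossed by step 4: 3

Answer: 3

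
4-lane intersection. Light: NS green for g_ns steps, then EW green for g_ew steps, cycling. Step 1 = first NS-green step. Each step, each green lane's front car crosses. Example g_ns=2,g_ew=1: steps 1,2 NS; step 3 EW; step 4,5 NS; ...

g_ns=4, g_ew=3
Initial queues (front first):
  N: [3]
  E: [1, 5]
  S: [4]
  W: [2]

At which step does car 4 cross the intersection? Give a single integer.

Step 1 [NS]: N:car3-GO,E:wait,S:car4-GO,W:wait | queues: N=0 E=2 S=0 W=1
Step 2 [NS]: N:empty,E:wait,S:empty,W:wait | queues: N=0 E=2 S=0 W=1
Step 3 [NS]: N:empty,E:wait,S:empty,W:wait | queues: N=0 E=2 S=0 W=1
Step 4 [NS]: N:empty,E:wait,S:empty,W:wait | queues: N=0 E=2 S=0 W=1
Step 5 [EW]: N:wait,E:car1-GO,S:wait,W:car2-GO | queues: N=0 E=1 S=0 W=0
Step 6 [EW]: N:wait,E:car5-GO,S:wait,W:empty | queues: N=0 E=0 S=0 W=0
Car 4 crosses at step 1

1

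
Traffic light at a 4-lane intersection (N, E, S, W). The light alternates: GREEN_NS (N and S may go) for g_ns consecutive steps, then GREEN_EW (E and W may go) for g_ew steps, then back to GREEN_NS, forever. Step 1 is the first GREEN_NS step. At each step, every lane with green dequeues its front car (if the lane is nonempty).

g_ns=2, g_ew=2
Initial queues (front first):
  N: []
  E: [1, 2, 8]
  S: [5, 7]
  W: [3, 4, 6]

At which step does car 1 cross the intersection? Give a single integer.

Step 1 [NS]: N:empty,E:wait,S:car5-GO,W:wait | queues: N=0 E=3 S=1 W=3
Step 2 [NS]: N:empty,E:wait,S:car7-GO,W:wait | queues: N=0 E=3 S=0 W=3
Step 3 [EW]: N:wait,E:car1-GO,S:wait,W:car3-GO | queues: N=0 E=2 S=0 W=2
Step 4 [EW]: N:wait,E:car2-GO,S:wait,W:car4-GO | queues: N=0 E=1 S=0 W=1
Step 5 [NS]: N:empty,E:wait,S:empty,W:wait | queues: N=0 E=1 S=0 W=1
Step 6 [NS]: N:empty,E:wait,S:empty,W:wait | queues: N=0 E=1 S=0 W=1
Step 7 [EW]: N:wait,E:car8-GO,S:wait,W:car6-GO | queues: N=0 E=0 S=0 W=0
Car 1 crosses at step 3

3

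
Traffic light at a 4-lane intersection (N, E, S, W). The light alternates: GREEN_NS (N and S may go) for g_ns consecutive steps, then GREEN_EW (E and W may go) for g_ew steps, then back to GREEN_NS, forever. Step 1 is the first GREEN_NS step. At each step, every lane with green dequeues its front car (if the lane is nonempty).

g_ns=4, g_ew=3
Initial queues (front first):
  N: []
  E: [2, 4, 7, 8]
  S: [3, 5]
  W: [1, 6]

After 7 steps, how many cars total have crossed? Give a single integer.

Answer: 7

Derivation:
Step 1 [NS]: N:empty,E:wait,S:car3-GO,W:wait | queues: N=0 E=4 S=1 W=2
Step 2 [NS]: N:empty,E:wait,S:car5-GO,W:wait | queues: N=0 E=4 S=0 W=2
Step 3 [NS]: N:empty,E:wait,S:empty,W:wait | queues: N=0 E=4 S=0 W=2
Step 4 [NS]: N:empty,E:wait,S:empty,W:wait | queues: N=0 E=4 S=0 W=2
Step 5 [EW]: N:wait,E:car2-GO,S:wait,W:car1-GO | queues: N=0 E=3 S=0 W=1
Step 6 [EW]: N:wait,E:car4-GO,S:wait,W:car6-GO | queues: N=0 E=2 S=0 W=0
Step 7 [EW]: N:wait,E:car7-GO,S:wait,W:empty | queues: N=0 E=1 S=0 W=0
Cars crossed by step 7: 7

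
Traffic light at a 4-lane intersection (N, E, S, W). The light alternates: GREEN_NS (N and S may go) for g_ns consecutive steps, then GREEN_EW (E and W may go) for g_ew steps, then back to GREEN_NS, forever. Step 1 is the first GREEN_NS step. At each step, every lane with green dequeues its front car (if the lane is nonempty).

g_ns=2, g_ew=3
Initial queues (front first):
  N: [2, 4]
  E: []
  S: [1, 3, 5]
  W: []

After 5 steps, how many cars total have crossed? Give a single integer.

Answer: 4

Derivation:
Step 1 [NS]: N:car2-GO,E:wait,S:car1-GO,W:wait | queues: N=1 E=0 S=2 W=0
Step 2 [NS]: N:car4-GO,E:wait,S:car3-GO,W:wait | queues: N=0 E=0 S=1 W=0
Step 3 [EW]: N:wait,E:empty,S:wait,W:empty | queues: N=0 E=0 S=1 W=0
Step 4 [EW]: N:wait,E:empty,S:wait,W:empty | queues: N=0 E=0 S=1 W=0
Step 5 [EW]: N:wait,E:empty,S:wait,W:empty | queues: N=0 E=0 S=1 W=0
Cars crossed by step 5: 4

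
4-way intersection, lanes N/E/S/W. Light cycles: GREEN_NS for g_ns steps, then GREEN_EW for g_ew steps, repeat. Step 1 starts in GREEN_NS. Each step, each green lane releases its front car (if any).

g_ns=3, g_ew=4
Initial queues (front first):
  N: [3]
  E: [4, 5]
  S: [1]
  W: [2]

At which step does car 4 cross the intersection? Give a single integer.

Step 1 [NS]: N:car3-GO,E:wait,S:car1-GO,W:wait | queues: N=0 E=2 S=0 W=1
Step 2 [NS]: N:empty,E:wait,S:empty,W:wait | queues: N=0 E=2 S=0 W=1
Step 3 [NS]: N:empty,E:wait,S:empty,W:wait | queues: N=0 E=2 S=0 W=1
Step 4 [EW]: N:wait,E:car4-GO,S:wait,W:car2-GO | queues: N=0 E=1 S=0 W=0
Step 5 [EW]: N:wait,E:car5-GO,S:wait,W:empty | queues: N=0 E=0 S=0 W=0
Car 4 crosses at step 4

4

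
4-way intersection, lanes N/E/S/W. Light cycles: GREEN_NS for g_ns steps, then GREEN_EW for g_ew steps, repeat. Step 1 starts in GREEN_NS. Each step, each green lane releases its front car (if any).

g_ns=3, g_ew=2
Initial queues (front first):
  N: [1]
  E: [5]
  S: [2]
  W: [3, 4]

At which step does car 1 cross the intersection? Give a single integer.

Step 1 [NS]: N:car1-GO,E:wait,S:car2-GO,W:wait | queues: N=0 E=1 S=0 W=2
Step 2 [NS]: N:empty,E:wait,S:empty,W:wait | queues: N=0 E=1 S=0 W=2
Step 3 [NS]: N:empty,E:wait,S:empty,W:wait | queues: N=0 E=1 S=0 W=2
Step 4 [EW]: N:wait,E:car5-GO,S:wait,W:car3-GO | queues: N=0 E=0 S=0 W=1
Step 5 [EW]: N:wait,E:empty,S:wait,W:car4-GO | queues: N=0 E=0 S=0 W=0
Car 1 crosses at step 1

1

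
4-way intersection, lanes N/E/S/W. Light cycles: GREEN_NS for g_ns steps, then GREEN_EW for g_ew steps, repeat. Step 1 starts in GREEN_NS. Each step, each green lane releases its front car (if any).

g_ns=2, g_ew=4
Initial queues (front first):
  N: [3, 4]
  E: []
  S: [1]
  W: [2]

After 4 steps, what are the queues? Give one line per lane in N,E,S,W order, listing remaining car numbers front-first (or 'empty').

Step 1 [NS]: N:car3-GO,E:wait,S:car1-GO,W:wait | queues: N=1 E=0 S=0 W=1
Step 2 [NS]: N:car4-GO,E:wait,S:empty,W:wait | queues: N=0 E=0 S=0 W=1
Step 3 [EW]: N:wait,E:empty,S:wait,W:car2-GO | queues: N=0 E=0 S=0 W=0

N: empty
E: empty
S: empty
W: empty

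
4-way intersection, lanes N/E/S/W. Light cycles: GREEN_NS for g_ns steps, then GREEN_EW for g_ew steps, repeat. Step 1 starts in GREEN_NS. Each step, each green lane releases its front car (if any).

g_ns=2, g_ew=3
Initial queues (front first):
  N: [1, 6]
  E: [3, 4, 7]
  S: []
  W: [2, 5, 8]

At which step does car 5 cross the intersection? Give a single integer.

Step 1 [NS]: N:car1-GO,E:wait,S:empty,W:wait | queues: N=1 E=3 S=0 W=3
Step 2 [NS]: N:car6-GO,E:wait,S:empty,W:wait | queues: N=0 E=3 S=0 W=3
Step 3 [EW]: N:wait,E:car3-GO,S:wait,W:car2-GO | queues: N=0 E=2 S=0 W=2
Step 4 [EW]: N:wait,E:car4-GO,S:wait,W:car5-GO | queues: N=0 E=1 S=0 W=1
Step 5 [EW]: N:wait,E:car7-GO,S:wait,W:car8-GO | queues: N=0 E=0 S=0 W=0
Car 5 crosses at step 4

4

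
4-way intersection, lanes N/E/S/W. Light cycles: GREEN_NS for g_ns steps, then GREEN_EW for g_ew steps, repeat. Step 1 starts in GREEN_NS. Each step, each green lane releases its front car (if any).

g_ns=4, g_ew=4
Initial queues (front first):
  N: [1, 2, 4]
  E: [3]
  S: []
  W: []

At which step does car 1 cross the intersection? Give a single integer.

Step 1 [NS]: N:car1-GO,E:wait,S:empty,W:wait | queues: N=2 E=1 S=0 W=0
Step 2 [NS]: N:car2-GO,E:wait,S:empty,W:wait | queues: N=1 E=1 S=0 W=0
Step 3 [NS]: N:car4-GO,E:wait,S:empty,W:wait | queues: N=0 E=1 S=0 W=0
Step 4 [NS]: N:empty,E:wait,S:empty,W:wait | queues: N=0 E=1 S=0 W=0
Step 5 [EW]: N:wait,E:car3-GO,S:wait,W:empty | queues: N=0 E=0 S=0 W=0
Car 1 crosses at step 1

1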